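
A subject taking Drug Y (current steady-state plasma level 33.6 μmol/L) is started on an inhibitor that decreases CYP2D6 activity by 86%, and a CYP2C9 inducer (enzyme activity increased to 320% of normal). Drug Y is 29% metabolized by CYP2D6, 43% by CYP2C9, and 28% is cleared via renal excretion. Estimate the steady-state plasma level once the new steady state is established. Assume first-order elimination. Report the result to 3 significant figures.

19.8 μmol/L

The CYP2D6 pathway (29% of clearance) is reduced to 0.14× activity: 0.29 × 0.14 = 0.0406.
The CYP2C9 pathway (43% of clearance) is boosted to 3.2× activity: 0.43 × 3.2 = 1.376.
Non-CYP routes (28%) are unchanged.
Relative clearance = 0.0406 + 1.376 + 0.28 = 1.6966.
Dividing the baseline by the relative clearance: 33.6 / 1.6966 = 19.8 μmol/L.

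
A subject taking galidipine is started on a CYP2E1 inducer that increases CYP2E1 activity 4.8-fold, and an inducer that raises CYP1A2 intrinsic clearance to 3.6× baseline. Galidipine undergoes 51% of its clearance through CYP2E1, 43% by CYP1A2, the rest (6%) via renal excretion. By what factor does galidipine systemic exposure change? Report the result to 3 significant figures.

0.247

The CYP2E1 pathway (51% of clearance) is boosted to 4.8× activity: 0.51 × 4.8 = 2.448.
The CYP1A2 pathway (43% of clearance) rises to 3.6× activity: 0.43 × 3.6 = 1.548.
The remaining 6% of clearance is unaffected.
New clearance relative to baseline: 2.448 + 1.548 + 0.06 = 4.056.
Net systemic exposure ratio = 1 / 4.056 = 0.247.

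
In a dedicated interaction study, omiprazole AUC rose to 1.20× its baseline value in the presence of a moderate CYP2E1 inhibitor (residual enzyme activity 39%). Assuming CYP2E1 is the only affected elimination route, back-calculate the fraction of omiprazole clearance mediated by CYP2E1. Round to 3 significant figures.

Write x for the fraction cleared via CYP2E1. The observed AUC change means clearance fell to 1/1.20 = 0.8333 of baseline.
Setting x·0.39 + (1 − x) = 0.8333 and solving: x = (0.8333 − 1)/(0.39 − 1) = 0.273.

0.273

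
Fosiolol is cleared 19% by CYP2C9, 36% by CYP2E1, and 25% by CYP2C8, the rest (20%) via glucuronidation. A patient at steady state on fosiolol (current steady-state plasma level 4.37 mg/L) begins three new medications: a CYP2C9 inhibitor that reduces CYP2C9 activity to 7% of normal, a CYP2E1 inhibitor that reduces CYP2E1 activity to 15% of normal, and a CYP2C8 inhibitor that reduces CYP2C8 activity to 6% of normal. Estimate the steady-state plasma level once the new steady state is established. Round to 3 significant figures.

The CYP2C9 pathway (19% of clearance) falls to 0.07× activity: 0.19 × 0.07 = 0.0133.
The CYP2E1 pathway (36% of clearance) drops to 0.15× activity: 0.36 × 0.15 = 0.054.
The CYP2C8 pathway (25% of clearance) is reduced to 0.06× activity: 0.25 × 0.06 = 0.015.
Non-CYP routes (20%) are unchanged.
Relative clearance = 0.0133 + 0.054 + 0.015 + 0.2 = 0.2823.
New steady-state plasma level = 4.37 / 0.2823 = 15.5 mg/L (concentration scales inversely with clearance).

15.5 mg/L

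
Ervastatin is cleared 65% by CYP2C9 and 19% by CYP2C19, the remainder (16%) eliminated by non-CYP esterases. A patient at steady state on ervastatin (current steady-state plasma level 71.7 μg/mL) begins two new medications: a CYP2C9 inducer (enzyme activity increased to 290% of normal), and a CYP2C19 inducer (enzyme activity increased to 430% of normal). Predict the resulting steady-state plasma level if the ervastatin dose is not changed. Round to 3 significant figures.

25.1 μg/mL

The CYP2C9 pathway (65% of clearance) increases to 2.9× activity: 0.65 × 2.9 = 1.885.
The CYP2C19 pathway (19% of clearance) rises to 4.3× activity: 0.19 × 4.3 = 0.817.
The remaining 16% of clearance is unaffected.
CL_new/CL_old = 1.885 + 0.817 + 0.16 = 2.862.
Dividing the baseline by the relative clearance: 71.7 / 2.862 = 25.1 μg/mL.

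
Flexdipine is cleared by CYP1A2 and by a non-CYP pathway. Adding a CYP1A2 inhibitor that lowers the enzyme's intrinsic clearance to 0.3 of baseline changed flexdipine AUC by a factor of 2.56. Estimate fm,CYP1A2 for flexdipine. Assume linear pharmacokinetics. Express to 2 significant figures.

Let fm be the CYP1A2 fraction. New clearance relative to baseline = fm × 0.3 + (1 − fm).
AUC ratio = 1 / (new CL fraction), so new CL fraction = 1 / 2.56 = 0.3906.
fm × 0.3 + 1 − fm = 0.3906  ⇒  fm × (0.3 − 1) = −0.6094  ⇒  fm = 0.87.

0.87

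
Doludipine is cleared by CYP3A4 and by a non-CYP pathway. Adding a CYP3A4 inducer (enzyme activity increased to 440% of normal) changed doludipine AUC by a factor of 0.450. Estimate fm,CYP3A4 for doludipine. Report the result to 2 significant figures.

0.36

CL'/CL = 1 / 0.450 = 2.222
4.4·fm + (1 − fm) = 2.222
fm = (2.222 − 1) / (4.4 − 1) = 0.36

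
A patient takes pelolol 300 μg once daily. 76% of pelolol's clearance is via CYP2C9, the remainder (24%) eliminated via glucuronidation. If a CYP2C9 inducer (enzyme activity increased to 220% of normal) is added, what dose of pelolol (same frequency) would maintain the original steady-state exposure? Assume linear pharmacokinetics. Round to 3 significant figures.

The CYP2C9 pathway (76% of clearance) increases to 2.2× activity: 0.76 × 2.2 = 1.672.
Non-CYP routes (24%) are unchanged.
Relative clearance = 1.672 + 0.24 = 1.912.
To maintain the same steady-state level, dose must scale with clearance: new dose = 300 × 1.912 = 574 μg.

574 μg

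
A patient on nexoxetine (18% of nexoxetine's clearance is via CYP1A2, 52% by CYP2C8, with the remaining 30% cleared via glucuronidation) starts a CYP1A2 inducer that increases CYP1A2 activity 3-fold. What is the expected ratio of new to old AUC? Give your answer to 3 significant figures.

0.735

The CYP1A2 pathway (18% of clearance) is boosted to 3× activity: 0.18 × 3 = 0.54.
CYP2C8 (52%) and the residual 30% are unaffected.
Relative clearance = 0.54 + 0.52 + 0.3 = 1.36.
Since AUC ∝ 1/CL, the ratio is 1 / 1.36 = 0.735.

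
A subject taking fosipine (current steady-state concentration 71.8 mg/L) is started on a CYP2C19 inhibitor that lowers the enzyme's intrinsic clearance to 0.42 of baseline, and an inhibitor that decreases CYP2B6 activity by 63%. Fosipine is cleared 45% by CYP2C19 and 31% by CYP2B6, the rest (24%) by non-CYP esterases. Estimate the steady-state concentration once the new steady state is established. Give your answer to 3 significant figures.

The CYP2C19 pathway (45% of clearance) is reduced to 0.42× activity: 0.45 × 0.42 = 0.189.
The CYP2B6 pathway (31% of clearance) falls to 0.37× activity: 0.31 × 0.37 = 0.1147.
Non-CYP routes (24%) are unchanged.
Relative clearance = 0.189 + 0.1147 + 0.24 = 0.5437.
Dividing the baseline by the relative clearance: 71.8 / 0.5437 = 132 mg/L.

132 mg/L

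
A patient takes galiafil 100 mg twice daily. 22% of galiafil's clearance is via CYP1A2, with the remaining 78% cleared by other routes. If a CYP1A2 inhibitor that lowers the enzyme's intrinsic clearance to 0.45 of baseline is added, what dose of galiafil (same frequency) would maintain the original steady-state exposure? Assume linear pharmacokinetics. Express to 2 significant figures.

88 mg

The CYP1A2 pathway (22% of clearance) drops to 0.45× activity: 0.22 × 0.45 = 0.099.
Non-CYP routes (78%) are unchanged.
CL_new/CL_old = 0.099 + 0.78 = 0.879.
Exposure is unchanged when dose changes in proportion to clearance. New dose = 100 mg × 0.879 = 88 mg.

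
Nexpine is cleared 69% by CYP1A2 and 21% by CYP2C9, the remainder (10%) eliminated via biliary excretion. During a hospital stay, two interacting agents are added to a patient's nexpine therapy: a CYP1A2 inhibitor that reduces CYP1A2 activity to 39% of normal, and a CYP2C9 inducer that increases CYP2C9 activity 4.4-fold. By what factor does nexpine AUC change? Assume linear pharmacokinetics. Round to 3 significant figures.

0.773

The CYP1A2 pathway (69% of clearance) is reduced to 0.39× activity: 0.69 × 0.39 = 0.2691.
The CYP2C9 pathway (21% of clearance) is boosted to 4.4× activity: 0.21 × 4.4 = 0.924.
Non-CYP routes (10%) are unchanged.
CL_new/CL_old = 0.2691 + 0.924 + 0.1 = 1.2931.
Because AUC varies inversely with clearance, the combined effect is 1 / 1.2931 = 0.773.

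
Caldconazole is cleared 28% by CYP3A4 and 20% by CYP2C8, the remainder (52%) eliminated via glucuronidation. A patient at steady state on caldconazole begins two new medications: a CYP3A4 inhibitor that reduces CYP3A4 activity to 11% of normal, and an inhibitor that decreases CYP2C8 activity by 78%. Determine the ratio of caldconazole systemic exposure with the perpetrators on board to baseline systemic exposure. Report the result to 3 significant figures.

1.68

CYP3A4: 0.28 × 0.11 = 0.0308
CYP2C8: 0.2 × 0.22 = 0.044
Other: 0.52 (unchanged)
New clearance relative to baseline: 0.0308 + 0.044 + 0.52 = 0.5948.
Net systemic exposure ratio = 1 / 0.5948 = 1.68.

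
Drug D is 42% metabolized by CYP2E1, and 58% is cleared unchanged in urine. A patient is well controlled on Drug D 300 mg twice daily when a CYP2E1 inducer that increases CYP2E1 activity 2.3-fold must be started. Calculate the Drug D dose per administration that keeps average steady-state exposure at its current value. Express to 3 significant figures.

The CYP2E1 pathway (42% of clearance) increases to 2.3× activity: 0.42 × 2.3 = 0.966.
The remaining 58% of clearance is unaffected.
Relative clearance = 0.966 + 0.58 = 1.546.
To maintain the same steady-state level, dose must scale with clearance: new dose = 300 × 1.546 = 464 mg.

464 mg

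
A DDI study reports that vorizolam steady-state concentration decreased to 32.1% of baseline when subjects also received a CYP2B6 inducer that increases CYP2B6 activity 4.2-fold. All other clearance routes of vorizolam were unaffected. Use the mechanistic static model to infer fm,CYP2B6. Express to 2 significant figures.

CL'/CL = 1 / 0.321 = 3.115
4.2·fm + (1 − fm) = 3.115
fm = (3.115 − 1) / (4.2 − 1) = 0.66

0.66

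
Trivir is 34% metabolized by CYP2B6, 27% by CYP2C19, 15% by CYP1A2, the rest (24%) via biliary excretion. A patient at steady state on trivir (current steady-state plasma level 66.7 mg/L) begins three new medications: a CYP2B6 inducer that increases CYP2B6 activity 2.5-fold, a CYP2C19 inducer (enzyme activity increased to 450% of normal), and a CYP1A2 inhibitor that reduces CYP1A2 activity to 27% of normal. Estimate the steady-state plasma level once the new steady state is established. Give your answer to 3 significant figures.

28.4 mg/L

The CYP2B6 pathway (34% of clearance) rises to 2.5× activity: 0.34 × 2.5 = 0.85.
The CYP2C19 pathway (27% of clearance) increases to 4.5× activity: 0.27 × 4.5 = 1.215.
The CYP1A2 pathway (15% of clearance) drops to 0.27× activity: 0.15 × 0.27 = 0.0405.
The remaining 24% of clearance is unaffected.
Relative clearance = 0.85 + 1.215 + 0.0405 + 0.24 = 2.3455.
Dividing the baseline by the relative clearance: 66.7 / 2.3455 = 28.4 mg/L.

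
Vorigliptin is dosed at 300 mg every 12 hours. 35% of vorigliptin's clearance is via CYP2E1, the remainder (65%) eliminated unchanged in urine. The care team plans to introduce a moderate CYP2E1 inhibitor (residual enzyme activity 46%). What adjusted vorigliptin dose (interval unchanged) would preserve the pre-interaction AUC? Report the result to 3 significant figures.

243 mg

The CYP2E1 pathway (35% of clearance) falls to 0.46× activity: 0.35 × 0.46 = 0.161.
The remaining 65% of clearance is unaffected.
Relative clearance = 0.161 + 0.65 = 0.811.
To maintain the same steady-state level, dose must scale with clearance: new dose = 300 × 0.811 = 243 mg.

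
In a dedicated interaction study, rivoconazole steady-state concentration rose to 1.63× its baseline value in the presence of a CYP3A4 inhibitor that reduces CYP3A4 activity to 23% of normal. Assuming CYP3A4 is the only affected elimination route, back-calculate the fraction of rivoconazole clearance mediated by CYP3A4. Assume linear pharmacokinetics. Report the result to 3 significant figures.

0.502

Call the CYP3A4 fraction fm. After the interaction, CL_new/CL_old = fm × 0.23 + (1 − fm).
Steady-state concentration ratio = 1 / (new CL fraction), so new CL fraction = 1 / 1.63 = 0.6135.
fm × 0.23 + 1 − fm = 0.6135  ⇒  fm × (0.23 − 1) = −0.3865  ⇒  fm = 0.502.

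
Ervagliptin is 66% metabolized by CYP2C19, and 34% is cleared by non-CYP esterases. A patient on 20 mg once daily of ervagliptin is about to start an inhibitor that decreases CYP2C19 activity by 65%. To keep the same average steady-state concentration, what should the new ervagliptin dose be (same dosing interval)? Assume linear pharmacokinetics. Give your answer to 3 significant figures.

11.4 mg

CYP2C19: 0.66 × 0.35 = 0.231
Other: 0.34 (unchanged)
New clearance relative to baseline: 0.231 + 0.34 = 0.571.
Exposure is unchanged when dose changes in proportion to clearance. New dose = 20 mg × 0.571 = 11.4 mg.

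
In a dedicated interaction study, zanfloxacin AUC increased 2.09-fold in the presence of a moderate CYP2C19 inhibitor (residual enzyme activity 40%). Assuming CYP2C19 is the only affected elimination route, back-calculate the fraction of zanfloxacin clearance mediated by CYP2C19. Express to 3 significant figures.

Call the CYP2C19 fraction fm. After the interaction, CL_new/CL_old = fm × 0.4 + (1 − fm).
AUC ratio = 1 / (new CL fraction), so new CL fraction = 1 / 2.09 = 0.4785.
fm × 0.4 + 1 − fm = 0.4785  ⇒  fm × (0.4 − 1) = −0.5215  ⇒  fm = 0.869.

0.869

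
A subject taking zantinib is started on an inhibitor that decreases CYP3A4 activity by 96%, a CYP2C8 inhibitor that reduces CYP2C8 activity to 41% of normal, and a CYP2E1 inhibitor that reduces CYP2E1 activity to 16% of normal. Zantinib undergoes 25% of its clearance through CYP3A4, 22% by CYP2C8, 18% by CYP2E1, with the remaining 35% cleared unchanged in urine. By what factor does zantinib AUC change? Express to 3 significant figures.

2.09

CYP3A4: 0.25 × 0.04 = 0.01
CYP2C8: 0.22 × 0.41 = 0.0902
CYP2E1: 0.18 × 0.16 = 0.0288
Other: 0.35 (unchanged)
New clearance relative to baseline: 0.01 + 0.0902 + 0.0288 + 0.35 = 0.479.
Because AUC varies inversely with clearance, the combined effect is 1 / 0.479 = 2.09.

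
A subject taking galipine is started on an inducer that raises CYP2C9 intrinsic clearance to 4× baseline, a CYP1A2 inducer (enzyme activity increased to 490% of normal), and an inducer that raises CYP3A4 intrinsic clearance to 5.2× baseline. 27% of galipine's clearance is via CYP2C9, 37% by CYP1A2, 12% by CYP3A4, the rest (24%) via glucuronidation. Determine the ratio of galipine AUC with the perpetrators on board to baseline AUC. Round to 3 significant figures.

CYP2C9: 0.27 × 4 = 1.08
CYP1A2: 0.37 × 4.9 = 1.813
CYP3A4: 0.12 × 5.2 = 0.624
Other: 0.24 (unchanged)
Relative clearance = 1.08 + 1.813 + 0.624 + 0.24 = 3.757.
Because AUC varies inversely with clearance, the combined effect is 1 / 3.757 = 0.266.

0.266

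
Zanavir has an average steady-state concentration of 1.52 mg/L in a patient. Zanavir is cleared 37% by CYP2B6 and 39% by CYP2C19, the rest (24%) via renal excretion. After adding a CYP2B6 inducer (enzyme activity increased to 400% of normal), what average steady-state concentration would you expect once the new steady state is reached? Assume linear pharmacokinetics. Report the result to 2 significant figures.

0.72 mg/L

CYP2B6: 0.37 × 4 = 1.48
CYP2C19: 0.39 (unchanged)
Other: 0.24 (unchanged)
New clearance relative to baseline: 1.48 + 0.39 + 0.24 = 2.11.
Average steady-state concentration ∝ 1/CL, so new value = 1.52 / 2.11 = 0.72 mg/L.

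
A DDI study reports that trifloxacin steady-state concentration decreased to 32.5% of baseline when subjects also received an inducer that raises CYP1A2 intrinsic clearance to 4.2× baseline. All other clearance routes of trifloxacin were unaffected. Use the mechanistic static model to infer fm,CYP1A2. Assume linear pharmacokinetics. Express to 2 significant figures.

0.65

CL'/CL = 1 / 0.325 = 3.077
4.2·fm + (1 − fm) = 3.077
fm = (3.077 − 1) / (4.2 − 1) = 0.65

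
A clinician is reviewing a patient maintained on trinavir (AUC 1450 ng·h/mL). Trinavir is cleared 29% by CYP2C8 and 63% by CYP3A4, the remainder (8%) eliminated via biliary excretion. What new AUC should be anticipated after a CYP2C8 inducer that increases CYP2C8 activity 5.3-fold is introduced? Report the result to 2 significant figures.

CYP2C8: 0.29 × 5.3 = 1.537
CYP3A4: 0.63 (unchanged)
Other: 0.08 (unchanged)
Relative clearance = 1.537 + 0.63 + 0.08 = 2.247.
With dosing unchanged, AUC scales as 1/CL: 1450 / 2.247 = 6.5 × 10² ng·h/mL.

6.5 × 10² ng·h/mL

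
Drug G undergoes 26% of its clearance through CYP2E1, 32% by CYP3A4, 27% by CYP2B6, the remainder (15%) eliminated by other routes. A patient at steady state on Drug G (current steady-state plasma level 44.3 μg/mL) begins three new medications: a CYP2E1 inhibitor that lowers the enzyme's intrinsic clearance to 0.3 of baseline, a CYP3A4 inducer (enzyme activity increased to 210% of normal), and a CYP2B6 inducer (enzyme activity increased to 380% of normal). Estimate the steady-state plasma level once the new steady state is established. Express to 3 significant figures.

23.0 μg/mL

CYP2E1: 0.26 × 0.3 = 0.078
CYP3A4: 0.32 × 2.1 = 0.672
CYP2B6: 0.27 × 3.8 = 1.026
Other: 0.15 (unchanged)
CL_new/CL_old = 0.078 + 0.672 + 1.026 + 0.15 = 1.926.
Dividing the baseline by the relative clearance: 44.3 / 1.926 = 23.0 μg/mL.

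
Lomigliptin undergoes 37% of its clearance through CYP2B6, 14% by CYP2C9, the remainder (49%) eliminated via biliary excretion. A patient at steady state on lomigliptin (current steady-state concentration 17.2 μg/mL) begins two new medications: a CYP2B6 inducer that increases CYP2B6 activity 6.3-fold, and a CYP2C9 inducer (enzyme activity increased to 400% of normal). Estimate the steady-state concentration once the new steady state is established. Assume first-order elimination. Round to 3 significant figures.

The CYP2B6 pathway (37% of clearance) rises to 6.3× activity: 0.37 × 6.3 = 2.331.
The CYP2C9 pathway (14% of clearance) rises to 4× activity: 0.14 × 4 = 0.56.
The remaining 49% of clearance is unaffected.
New clearance relative to baseline: 2.331 + 0.56 + 0.49 = 3.381.
Steady-state concentration ∝ 1/CL: new value = 17.2 / 3.381 = 5.09 μg/mL.

5.09 μg/mL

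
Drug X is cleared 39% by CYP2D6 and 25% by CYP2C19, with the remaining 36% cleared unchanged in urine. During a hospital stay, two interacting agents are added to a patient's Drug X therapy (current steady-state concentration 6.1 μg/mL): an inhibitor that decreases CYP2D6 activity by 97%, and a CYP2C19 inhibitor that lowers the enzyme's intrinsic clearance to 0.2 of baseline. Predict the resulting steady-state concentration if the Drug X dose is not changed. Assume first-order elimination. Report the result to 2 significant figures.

14 μg/mL

CYP2D6: 0.39 × 0.03 = 0.0117
CYP2C19: 0.25 × 0.2 = 0.05
Other: 0.36 (unchanged)
CL_new/CL_old = 0.0117 + 0.05 + 0.36 = 0.4217.
Steady-state concentration ∝ 1/CL: new value = 6.1 / 0.4217 = 14 μg/mL.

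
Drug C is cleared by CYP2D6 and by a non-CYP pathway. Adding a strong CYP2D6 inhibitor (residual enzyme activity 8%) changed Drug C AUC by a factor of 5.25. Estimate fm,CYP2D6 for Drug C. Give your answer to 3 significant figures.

Call the CYP2D6 fraction fm. After the interaction, CL_new/CL_old = fm × 0.08 + (1 − fm).
AUC ratio = 1 / (new CL fraction), so new CL fraction = 1 / 5.25 = 0.1905.
fm × 0.08 + 1 − fm = 0.1905  ⇒  fm × (0.08 − 1) = −0.8095  ⇒  fm = 0.880.

0.880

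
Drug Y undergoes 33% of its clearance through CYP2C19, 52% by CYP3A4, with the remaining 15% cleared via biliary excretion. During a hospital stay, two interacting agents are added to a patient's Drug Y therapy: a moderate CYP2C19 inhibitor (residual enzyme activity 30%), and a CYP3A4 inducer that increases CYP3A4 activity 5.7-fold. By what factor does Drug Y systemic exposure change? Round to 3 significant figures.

The CYP2C19 pathway (33% of clearance) is reduced to 0.3× activity: 0.33 × 0.3 = 0.099.
The CYP3A4 pathway (52% of clearance) increases to 5.7× activity: 0.52 × 5.7 = 2.964.
The remaining 15% of clearance is unaffected.
CL_new/CL_old = 0.099 + 2.964 + 0.15 = 3.213.
Net systemic exposure ratio = 1 / 3.213 = 0.311.

0.311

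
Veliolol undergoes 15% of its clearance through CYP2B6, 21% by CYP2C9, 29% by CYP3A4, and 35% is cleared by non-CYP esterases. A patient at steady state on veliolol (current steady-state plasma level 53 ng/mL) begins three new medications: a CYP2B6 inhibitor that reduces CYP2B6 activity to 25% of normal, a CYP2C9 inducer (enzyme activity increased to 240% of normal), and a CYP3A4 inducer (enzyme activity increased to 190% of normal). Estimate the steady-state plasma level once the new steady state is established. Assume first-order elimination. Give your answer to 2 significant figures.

37 ng/mL

The CYP2B6 pathway (15% of clearance) is reduced to 0.25× activity: 0.15 × 0.25 = 0.0375.
The CYP2C9 pathway (21% of clearance) is boosted to 2.4× activity: 0.21 × 2.4 = 0.504.
The CYP3A4 pathway (29% of clearance) rises to 1.9× activity: 0.29 × 1.9 = 0.551.
Non-CYP routes (35%) are unchanged.
Relative clearance = 0.0375 + 0.504 + 0.551 + 0.35 = 1.4425.
Steady-state plasma level ∝ 1/CL: new value = 53 / 1.4425 = 37 ng/mL.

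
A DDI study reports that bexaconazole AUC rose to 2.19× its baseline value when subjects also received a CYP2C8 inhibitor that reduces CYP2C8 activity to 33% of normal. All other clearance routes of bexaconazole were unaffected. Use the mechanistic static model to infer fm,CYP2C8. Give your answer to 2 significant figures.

0.81

CL'/CL = 1 / 2.19 = 0.4566
0.33·fm + (1 − fm) = 0.4566
fm = (0.4566 − 1) / (0.33 − 1) = 0.81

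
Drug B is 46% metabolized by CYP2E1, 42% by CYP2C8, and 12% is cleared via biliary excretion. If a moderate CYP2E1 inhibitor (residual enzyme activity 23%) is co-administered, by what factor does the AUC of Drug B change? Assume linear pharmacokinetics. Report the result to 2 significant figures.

1.5

The CYP2E1 pathway (46% of clearance) falls to 0.23× activity: 0.46 × 0.23 = 0.1058.
CYP2C8 (42%) and the residual 12% are unaffected.
CL_new/CL_old = 0.1058 + 0.42 + 0.12 = 0.6458.
AUC is inversely proportional to clearance, so the fold-change is 1 / 0.6458 = 1.5.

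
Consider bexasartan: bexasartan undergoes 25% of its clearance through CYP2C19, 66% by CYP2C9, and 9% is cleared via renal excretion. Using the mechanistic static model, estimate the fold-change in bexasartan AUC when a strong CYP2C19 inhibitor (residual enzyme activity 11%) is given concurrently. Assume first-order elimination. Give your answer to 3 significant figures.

The CYP2C19 pathway (25% of clearance) is reduced to 0.11× activity: 0.25 × 0.11 = 0.0275.
CYP2C9 (66%) and the residual 9% are unaffected.
New clearance relative to baseline: 0.0275 + 0.66 + 0.09 = 0.7775.
AUC ratio = CL_old/CL_new = 1 / 0.7775 = 1.29.

1.29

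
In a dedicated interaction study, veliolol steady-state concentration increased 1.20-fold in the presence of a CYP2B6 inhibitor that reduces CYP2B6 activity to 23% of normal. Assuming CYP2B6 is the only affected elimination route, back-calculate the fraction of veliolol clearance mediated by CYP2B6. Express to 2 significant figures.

0.22

CL'/CL = 1 / 1.20 = 0.8333
0.23·fm + (1 − fm) = 0.8333
fm = (0.8333 − 1) / (0.23 − 1) = 0.22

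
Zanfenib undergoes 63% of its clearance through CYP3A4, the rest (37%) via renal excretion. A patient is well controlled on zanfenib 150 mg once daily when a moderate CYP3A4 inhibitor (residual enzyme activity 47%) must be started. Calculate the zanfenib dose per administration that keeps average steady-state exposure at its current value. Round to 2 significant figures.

1.0 × 10² mg

CYP3A4: 0.63 × 0.47 = 0.2961
Other: 0.37 (unchanged)
New clearance relative to baseline: 0.2961 + 0.37 = 0.6661.
To maintain the same steady-state level, dose must scale with clearance: new dose = 150 × 0.6661 = 1.0 × 10² mg.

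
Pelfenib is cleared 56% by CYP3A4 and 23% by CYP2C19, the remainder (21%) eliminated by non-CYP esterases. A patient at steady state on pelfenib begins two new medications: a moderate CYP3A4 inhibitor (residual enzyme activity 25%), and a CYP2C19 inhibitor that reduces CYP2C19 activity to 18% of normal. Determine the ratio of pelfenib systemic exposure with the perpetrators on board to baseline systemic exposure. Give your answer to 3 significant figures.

2.55

CYP3A4: 0.56 × 0.25 = 0.14
CYP2C19: 0.23 × 0.18 = 0.0414
Other: 0.21 (unchanged)
New clearance relative to baseline: 0.14 + 0.0414 + 0.21 = 0.3914.
Because systemic exposure varies inversely with clearance, the combined effect is 1 / 0.3914 = 2.55.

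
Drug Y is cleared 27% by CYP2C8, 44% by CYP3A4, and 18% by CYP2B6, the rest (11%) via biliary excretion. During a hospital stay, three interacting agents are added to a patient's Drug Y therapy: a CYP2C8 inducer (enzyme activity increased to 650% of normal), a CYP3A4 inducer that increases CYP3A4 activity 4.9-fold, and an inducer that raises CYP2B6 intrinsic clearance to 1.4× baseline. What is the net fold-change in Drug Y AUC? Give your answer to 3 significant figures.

The CYP2C8 pathway (27% of clearance) increases to 6.5× activity: 0.27 × 6.5 = 1.755.
The CYP3A4 pathway (44% of clearance) increases to 4.9× activity: 0.44 × 4.9 = 2.156.
The CYP2B6 pathway (18% of clearance) rises to 1.4× activity: 0.18 × 1.4 = 0.252.
Non-CYP routes (11%) are unchanged.
Relative clearance = 1.755 + 2.156 + 0.252 + 0.11 = 4.273.
Net AUC ratio = 1 / 4.273 = 0.234.

0.234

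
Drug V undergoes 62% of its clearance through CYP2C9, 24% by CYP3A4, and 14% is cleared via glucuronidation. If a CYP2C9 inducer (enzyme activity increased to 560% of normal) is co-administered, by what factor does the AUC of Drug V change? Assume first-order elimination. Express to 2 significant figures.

0.26

The CYP2C9 pathway (62% of clearance) is boosted to 5.6× activity: 0.62 × 5.6 = 3.472.
CYP3A4 (24%) and the residual 14% are unaffected.
Relative clearance = 3.472 + 0.24 + 0.14 = 3.852.
AUC is inversely proportional to clearance, so the fold-change is 1 / 3.852 = 0.26.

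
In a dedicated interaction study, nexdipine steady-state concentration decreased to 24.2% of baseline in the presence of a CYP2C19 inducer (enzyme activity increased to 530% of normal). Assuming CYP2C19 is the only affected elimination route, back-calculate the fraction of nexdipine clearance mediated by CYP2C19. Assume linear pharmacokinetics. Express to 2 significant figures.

0.73

CL'/CL = 1 / 0.242 = 4.132
5.3·fm + (1 − fm) = 4.132
fm = (4.132 − 1) / (5.3 − 1) = 0.73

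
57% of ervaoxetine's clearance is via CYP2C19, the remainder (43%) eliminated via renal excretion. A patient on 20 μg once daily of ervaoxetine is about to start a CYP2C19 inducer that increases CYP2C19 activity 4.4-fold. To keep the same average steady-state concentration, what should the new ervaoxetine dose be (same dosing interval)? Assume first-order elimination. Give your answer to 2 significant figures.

59 μg

The CYP2C19 pathway (57% of clearance) is boosted to 4.4× activity: 0.57 × 4.4 = 2.508.
Non-CYP routes (43%) are unchanged.
New clearance relative to baseline: 2.508 + 0.43 = 2.938.
Exposure is unchanged when dose changes in proportion to clearance. New dose = 20 μg × 2.938 = 59 μg.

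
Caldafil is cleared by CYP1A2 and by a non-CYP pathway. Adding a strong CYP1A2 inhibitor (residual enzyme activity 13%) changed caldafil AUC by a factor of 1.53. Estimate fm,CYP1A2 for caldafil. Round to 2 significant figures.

0.40

Call the CYP1A2 fraction fm. After the interaction, CL_new/CL_old = fm × 0.13 + (1 − fm).
AUC ratio = 1 / (new CL fraction), so new CL fraction = 1 / 1.53 = 0.6536.
fm × 0.13 + 1 − fm = 0.6536  ⇒  fm × (0.13 − 1) = −0.3464  ⇒  fm = 0.40.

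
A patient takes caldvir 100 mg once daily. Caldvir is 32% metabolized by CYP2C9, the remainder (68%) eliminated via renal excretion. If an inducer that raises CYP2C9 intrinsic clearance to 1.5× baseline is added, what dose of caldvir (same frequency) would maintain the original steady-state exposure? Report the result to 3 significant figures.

The CYP2C9 pathway (32% of clearance) is boosted to 1.5× activity: 0.32 × 1.5 = 0.48.
Non-CYP routes (68%) are unchanged.
CL_new/CL_old = 0.48 + 0.68 = 1.16.
Css,avg = (dose rate)/CL, so holding Css fixed requires dose ∝ CL: 100 × 1.16 = 116 mg.

116 mg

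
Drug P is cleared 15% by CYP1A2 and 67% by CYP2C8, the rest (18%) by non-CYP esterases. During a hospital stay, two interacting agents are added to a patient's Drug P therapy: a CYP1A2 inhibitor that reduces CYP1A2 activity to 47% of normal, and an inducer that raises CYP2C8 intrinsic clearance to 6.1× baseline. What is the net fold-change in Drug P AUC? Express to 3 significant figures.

The CYP1A2 pathway (15% of clearance) falls to 0.47× activity: 0.15 × 0.47 = 0.0705.
The CYP2C8 pathway (67% of clearance) is boosted to 6.1× activity: 0.67 × 6.1 = 4.087.
Non-CYP routes (18%) are unchanged.
CL_new/CL_old = 0.0705 + 4.087 + 0.18 = 4.3375.
Net AUC ratio = 1 / 4.3375 = 0.231.

0.231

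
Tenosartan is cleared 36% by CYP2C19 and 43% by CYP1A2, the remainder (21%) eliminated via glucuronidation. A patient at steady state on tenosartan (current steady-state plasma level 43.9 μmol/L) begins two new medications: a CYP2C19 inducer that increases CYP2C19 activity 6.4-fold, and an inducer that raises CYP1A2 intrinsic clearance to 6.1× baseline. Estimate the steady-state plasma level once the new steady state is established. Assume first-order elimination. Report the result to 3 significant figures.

The CYP2C19 pathway (36% of clearance) rises to 6.4× activity: 0.36 × 6.4 = 2.304.
The CYP1A2 pathway (43% of clearance) is boosted to 6.1× activity: 0.43 × 6.1 = 2.623.
The remaining 21% of clearance is unaffected.
CL_new/CL_old = 2.304 + 2.623 + 0.21 = 5.137.
Dividing the baseline by the relative clearance: 43.9 / 5.137 = 8.55 μmol/L.

8.55 μmol/L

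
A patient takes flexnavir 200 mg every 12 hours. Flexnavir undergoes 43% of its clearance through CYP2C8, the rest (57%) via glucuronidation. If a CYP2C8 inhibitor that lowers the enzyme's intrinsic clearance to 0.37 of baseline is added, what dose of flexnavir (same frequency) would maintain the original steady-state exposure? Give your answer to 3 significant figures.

CYP2C8: 0.43 × 0.37 = 0.1591
Other: 0.57 (unchanged)
CL_new/CL_old = 0.1591 + 0.57 = 0.7291.
Exposure is unchanged when dose changes in proportion to clearance. New dose = 200 mg × 0.7291 = 146 mg.

146 mg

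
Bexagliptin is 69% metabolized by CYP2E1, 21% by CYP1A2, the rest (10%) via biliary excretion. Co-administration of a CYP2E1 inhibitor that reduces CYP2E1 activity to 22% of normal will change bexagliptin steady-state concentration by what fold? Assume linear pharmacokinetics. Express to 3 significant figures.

2.17

CYP2E1: 0.69 × 0.22 = 0.1518
CYP1A2: 0.21 (unchanged)
Other: 0.1 (unchanged)
New clearance relative to baseline: 0.1518 + 0.21 + 0.1 = 0.4618.
Steady-state concentration ratio = CL_old/CL_new = 1 / 0.4618 = 2.17.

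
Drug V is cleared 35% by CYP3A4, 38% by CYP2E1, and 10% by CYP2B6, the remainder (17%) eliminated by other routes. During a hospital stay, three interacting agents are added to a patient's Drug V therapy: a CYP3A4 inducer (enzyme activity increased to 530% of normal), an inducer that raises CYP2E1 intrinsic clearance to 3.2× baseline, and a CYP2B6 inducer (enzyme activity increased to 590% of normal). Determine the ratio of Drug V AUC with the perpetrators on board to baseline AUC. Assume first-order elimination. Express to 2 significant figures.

The CYP3A4 pathway (35% of clearance) increases to 5.3× activity: 0.35 × 5.3 = 1.855.
The CYP2E1 pathway (38% of clearance) rises to 3.2× activity: 0.38 × 3.2 = 1.216.
The CYP2B6 pathway (10% of clearance) rises to 5.9× activity: 0.1 × 5.9 = 0.59.
The remaining 17% of clearance is unaffected.
New clearance relative to baseline: 1.855 + 1.216 + 0.59 + 0.17 = 3.831.
Net AUC ratio = 1 / 3.831 = 0.26.

0.26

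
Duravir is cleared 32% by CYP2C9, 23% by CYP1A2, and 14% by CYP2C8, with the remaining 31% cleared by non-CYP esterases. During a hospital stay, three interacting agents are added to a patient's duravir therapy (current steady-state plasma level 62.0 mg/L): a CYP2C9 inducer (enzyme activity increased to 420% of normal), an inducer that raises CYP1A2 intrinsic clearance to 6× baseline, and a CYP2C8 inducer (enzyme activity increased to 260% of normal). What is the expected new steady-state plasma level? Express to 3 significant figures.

18.2 mg/L

The CYP2C9 pathway (32% of clearance) rises to 4.2× activity: 0.32 × 4.2 = 1.344.
The CYP1A2 pathway (23% of clearance) increases to 6× activity: 0.23 × 6 = 1.38.
The CYP2C8 pathway (14% of clearance) increases to 2.6× activity: 0.14 × 2.6 = 0.364.
Non-CYP routes (31%) are unchanged.
Relative clearance = 1.344 + 1.38 + 0.364 + 0.31 = 3.398.
New steady-state plasma level = 62.0 / 3.398 = 18.2 mg/L (concentration scales inversely with clearance).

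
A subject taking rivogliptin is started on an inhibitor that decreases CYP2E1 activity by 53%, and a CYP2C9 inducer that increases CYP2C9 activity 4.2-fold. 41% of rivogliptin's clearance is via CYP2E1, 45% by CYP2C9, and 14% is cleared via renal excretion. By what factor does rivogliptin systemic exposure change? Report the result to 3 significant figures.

CYP2E1: 0.41 × 0.47 = 0.1927
CYP2C9: 0.45 × 4.2 = 1.89
Other: 0.14 (unchanged)
New clearance relative to baseline: 0.1927 + 1.89 + 0.14 = 2.2227.
Net systemic exposure ratio = 1 / 2.2227 = 0.450.

0.450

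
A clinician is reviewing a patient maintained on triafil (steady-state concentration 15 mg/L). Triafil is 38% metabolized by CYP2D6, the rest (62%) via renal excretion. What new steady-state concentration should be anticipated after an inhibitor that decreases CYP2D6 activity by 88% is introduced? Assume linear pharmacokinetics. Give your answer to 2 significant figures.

23 mg/L

CYP2D6: 0.38 × 0.12 = 0.0456
Other: 0.62 (unchanged)
New clearance relative to baseline: 0.0456 + 0.62 = 0.6656.
With dosing unchanged, steady-state concentration scales as 1/CL: 15 / 0.6656 = 23 mg/L.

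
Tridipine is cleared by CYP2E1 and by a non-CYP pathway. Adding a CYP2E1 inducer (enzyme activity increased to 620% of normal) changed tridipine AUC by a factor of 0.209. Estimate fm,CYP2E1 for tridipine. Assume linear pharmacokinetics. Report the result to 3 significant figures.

0.728

CL'/CL = 1 / 0.209 = 4.785
6.2·fm + (1 − fm) = 4.785
fm = (4.785 − 1) / (6.2 − 1) = 0.728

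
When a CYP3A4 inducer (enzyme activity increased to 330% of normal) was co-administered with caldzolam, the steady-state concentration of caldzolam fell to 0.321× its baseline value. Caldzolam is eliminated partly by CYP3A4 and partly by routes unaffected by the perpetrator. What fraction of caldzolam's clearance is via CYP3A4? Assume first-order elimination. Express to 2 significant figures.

0.92

CL'/CL = 1 / 0.321 = 3.115
3.3·fm + (1 − fm) = 3.115
fm = (3.115 − 1) / (3.3 − 1) = 0.92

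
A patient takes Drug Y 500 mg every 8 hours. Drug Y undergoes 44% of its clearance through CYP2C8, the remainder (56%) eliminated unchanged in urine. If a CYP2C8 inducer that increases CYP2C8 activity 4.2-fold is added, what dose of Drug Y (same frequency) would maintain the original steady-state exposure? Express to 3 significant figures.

CYP2C8: 0.44 × 4.2 = 1.848
Other: 0.56 (unchanged)
New clearance relative to baseline: 1.848 + 0.56 = 2.408.
Exposure is unchanged when dose changes in proportion to clearance. New dose = 500 mg × 2.408 = 1.20 × 10³ mg.

1.20 × 10³ mg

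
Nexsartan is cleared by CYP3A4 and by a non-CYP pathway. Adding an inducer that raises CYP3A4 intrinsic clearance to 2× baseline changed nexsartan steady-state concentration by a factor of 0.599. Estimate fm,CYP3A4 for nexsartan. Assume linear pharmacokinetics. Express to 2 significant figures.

Let x = fm,CYP3A4. Because steady-state concentration ∝ 1/CL, relative clearance rose to 1/0.599 = 1.669.
Only the CYP3A4 route changed, so 1.669 = x·2 + (1 − x), giving x = 0.67.

0.67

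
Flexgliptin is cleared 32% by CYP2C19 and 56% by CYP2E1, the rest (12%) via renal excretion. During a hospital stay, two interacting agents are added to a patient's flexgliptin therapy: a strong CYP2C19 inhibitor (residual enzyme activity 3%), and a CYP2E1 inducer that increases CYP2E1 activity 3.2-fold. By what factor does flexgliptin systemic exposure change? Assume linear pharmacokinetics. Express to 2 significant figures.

0.52

The CYP2C19 pathway (32% of clearance) is reduced to 0.03× activity: 0.32 × 0.03 = 0.0096.
The CYP2E1 pathway (56% of clearance) is boosted to 3.2× activity: 0.56 × 3.2 = 1.792.
Non-CYP routes (12%) are unchanged.
New clearance relative to baseline: 0.0096 + 1.792 + 0.12 = 1.9216.
Because systemic exposure varies inversely with clearance, the combined effect is 1 / 1.9216 = 0.52.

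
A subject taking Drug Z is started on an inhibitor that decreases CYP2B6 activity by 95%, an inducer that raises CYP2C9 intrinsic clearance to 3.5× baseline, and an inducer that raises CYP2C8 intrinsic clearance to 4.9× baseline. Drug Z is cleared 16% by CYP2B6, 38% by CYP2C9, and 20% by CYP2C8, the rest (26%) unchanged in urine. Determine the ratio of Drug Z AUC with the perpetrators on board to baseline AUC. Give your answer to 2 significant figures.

0.39

The CYP2B6 pathway (16% of clearance) drops to 0.05× activity: 0.16 × 0.05 = 0.008.
The CYP2C9 pathway (38% of clearance) rises to 3.5× activity: 0.38 × 3.5 = 1.33.
The CYP2C8 pathway (20% of clearance) increases to 4.9× activity: 0.2 × 4.9 = 0.98.
Non-CYP routes (26%) are unchanged.
New clearance relative to baseline: 0.008 + 1.33 + 0.98 + 0.26 = 2.578.
Because AUC varies inversely with clearance, the combined effect is 1 / 2.578 = 0.39.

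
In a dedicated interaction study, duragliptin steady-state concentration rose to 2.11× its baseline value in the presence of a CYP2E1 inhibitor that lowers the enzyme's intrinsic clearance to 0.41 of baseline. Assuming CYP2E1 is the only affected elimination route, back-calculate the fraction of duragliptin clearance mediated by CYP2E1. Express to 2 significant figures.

0.89

Let x = fm,CYP2E1. Because steady-state concentration ∝ 1/CL, relative clearance fell to 1/2.11 = 0.4739.
Setting x·0.41 + (1 − x) = 0.4739 and solving: x = (0.4739 − 1)/(0.41 − 1) = 0.89.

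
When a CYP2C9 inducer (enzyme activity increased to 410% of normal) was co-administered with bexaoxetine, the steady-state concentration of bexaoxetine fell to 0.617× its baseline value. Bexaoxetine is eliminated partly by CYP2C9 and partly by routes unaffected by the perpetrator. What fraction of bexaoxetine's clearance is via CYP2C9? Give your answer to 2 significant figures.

0.20

CL'/CL = 1 / 0.617 = 1.621
4.1·fm + (1 − fm) = 1.621
fm = (1.621 − 1) / (4.1 − 1) = 0.20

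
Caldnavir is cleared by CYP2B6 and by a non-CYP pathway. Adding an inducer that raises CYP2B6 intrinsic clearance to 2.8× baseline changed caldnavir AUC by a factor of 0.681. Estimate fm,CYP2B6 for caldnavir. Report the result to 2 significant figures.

CL'/CL = 1 / 0.681 = 1.468
2.8·fm + (1 − fm) = 1.468
fm = (1.468 − 1) / (2.8 − 1) = 0.26

0.26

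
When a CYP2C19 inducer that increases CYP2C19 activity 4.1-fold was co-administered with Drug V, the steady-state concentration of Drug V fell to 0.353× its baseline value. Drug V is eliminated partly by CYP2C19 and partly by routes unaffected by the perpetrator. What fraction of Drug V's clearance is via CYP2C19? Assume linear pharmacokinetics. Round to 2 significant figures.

0.59

CL'/CL = 1 / 0.353 = 2.833
4.1·fm + (1 − fm) = 2.833
fm = (2.833 − 1) / (4.1 − 1) = 0.59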